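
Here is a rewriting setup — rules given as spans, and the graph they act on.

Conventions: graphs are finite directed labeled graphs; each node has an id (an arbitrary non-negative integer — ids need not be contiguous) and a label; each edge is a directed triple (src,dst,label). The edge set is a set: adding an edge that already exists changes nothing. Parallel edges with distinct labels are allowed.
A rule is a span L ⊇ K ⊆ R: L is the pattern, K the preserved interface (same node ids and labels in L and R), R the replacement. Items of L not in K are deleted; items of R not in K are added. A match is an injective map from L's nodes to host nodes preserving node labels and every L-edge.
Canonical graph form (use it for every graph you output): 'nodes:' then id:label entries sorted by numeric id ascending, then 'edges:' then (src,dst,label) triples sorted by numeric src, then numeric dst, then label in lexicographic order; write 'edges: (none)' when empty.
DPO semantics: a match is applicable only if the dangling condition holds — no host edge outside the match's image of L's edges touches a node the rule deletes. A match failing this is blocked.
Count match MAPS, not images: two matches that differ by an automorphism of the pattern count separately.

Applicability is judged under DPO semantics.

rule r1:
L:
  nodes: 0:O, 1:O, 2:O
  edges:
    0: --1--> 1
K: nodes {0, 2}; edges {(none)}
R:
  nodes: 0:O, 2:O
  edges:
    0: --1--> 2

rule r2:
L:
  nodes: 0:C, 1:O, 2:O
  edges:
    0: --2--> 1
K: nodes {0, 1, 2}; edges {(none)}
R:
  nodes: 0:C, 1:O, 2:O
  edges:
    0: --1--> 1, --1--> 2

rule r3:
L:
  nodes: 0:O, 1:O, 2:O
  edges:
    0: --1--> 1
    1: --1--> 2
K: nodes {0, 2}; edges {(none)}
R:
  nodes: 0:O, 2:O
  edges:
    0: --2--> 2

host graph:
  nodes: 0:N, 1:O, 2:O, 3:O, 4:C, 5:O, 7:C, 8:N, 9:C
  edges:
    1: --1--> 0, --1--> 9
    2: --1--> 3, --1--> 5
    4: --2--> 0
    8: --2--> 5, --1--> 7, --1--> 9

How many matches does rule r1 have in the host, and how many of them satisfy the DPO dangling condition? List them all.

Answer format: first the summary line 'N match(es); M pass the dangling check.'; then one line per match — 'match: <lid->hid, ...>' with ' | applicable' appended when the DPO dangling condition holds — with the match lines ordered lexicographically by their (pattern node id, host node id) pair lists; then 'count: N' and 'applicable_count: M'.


4 match(es); 2 pass the dangling check.
match: 0->2, 1->3, 2->1 | applicable
match: 0->2, 1->3, 2->5 | applicable
match: 0->2, 1->5, 2->1
match: 0->2, 1->5, 2->3
count: 4
applicable_count: 2


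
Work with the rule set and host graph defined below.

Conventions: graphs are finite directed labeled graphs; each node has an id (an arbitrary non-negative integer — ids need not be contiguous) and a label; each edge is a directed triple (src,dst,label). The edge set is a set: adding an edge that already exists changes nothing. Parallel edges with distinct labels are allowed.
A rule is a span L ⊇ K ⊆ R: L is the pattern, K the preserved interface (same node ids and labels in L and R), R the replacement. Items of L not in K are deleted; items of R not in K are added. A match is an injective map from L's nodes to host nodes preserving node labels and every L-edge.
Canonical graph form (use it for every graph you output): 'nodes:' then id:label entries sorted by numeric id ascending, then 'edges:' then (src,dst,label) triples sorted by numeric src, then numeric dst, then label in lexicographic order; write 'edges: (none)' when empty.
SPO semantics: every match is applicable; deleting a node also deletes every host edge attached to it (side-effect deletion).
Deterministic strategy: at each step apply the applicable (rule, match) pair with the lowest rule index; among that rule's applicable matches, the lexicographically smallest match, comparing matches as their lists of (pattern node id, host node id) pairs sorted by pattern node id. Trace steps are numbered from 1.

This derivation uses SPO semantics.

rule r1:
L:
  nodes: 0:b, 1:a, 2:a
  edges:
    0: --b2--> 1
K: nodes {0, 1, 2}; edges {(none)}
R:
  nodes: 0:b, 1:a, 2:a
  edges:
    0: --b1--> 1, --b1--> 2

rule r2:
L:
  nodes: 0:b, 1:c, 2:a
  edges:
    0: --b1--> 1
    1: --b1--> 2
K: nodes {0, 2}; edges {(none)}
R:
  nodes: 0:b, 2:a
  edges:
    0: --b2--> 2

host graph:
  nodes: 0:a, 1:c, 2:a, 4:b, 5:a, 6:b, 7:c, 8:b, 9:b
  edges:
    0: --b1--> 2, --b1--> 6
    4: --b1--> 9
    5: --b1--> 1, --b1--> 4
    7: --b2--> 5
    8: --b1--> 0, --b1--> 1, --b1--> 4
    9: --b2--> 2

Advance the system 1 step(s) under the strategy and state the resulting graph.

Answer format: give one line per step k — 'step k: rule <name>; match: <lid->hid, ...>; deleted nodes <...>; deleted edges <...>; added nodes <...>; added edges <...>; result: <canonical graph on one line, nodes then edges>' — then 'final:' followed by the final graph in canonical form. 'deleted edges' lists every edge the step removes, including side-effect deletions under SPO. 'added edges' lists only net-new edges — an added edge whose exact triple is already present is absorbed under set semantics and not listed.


step 1: rule r1; match: 0->9, 1->2, 2->0; deleted nodes (none); deleted edges (9,2,b2); added nodes (none); added edges (9,0,b1); (9,2,b1); result: nodes: 0:a, 1:c, 2:a, 4:b, 5:a, 6:b, 7:c, 8:b, 9:b edges: (0,2,b1); (0,6,b1); (4,9,b1); (5,1,b1); (5,4,b1); (7,5,b2); (8,0,b1); (8,1,b1); (8,4,b1); (9,0,b1); (9,2,b1)
final:
nodes: 0:a, 1:c, 2:a, 4:b, 5:a, 6:b, 7:c, 8:b, 9:b
edges: (0,2,b1); (0,6,b1); (4,9,b1); (5,1,b1); (5,4,b1); (7,5,b2); (8,0,b1); (8,1,b1); (8,4,b1); (9,0,b1); (9,2,b1)


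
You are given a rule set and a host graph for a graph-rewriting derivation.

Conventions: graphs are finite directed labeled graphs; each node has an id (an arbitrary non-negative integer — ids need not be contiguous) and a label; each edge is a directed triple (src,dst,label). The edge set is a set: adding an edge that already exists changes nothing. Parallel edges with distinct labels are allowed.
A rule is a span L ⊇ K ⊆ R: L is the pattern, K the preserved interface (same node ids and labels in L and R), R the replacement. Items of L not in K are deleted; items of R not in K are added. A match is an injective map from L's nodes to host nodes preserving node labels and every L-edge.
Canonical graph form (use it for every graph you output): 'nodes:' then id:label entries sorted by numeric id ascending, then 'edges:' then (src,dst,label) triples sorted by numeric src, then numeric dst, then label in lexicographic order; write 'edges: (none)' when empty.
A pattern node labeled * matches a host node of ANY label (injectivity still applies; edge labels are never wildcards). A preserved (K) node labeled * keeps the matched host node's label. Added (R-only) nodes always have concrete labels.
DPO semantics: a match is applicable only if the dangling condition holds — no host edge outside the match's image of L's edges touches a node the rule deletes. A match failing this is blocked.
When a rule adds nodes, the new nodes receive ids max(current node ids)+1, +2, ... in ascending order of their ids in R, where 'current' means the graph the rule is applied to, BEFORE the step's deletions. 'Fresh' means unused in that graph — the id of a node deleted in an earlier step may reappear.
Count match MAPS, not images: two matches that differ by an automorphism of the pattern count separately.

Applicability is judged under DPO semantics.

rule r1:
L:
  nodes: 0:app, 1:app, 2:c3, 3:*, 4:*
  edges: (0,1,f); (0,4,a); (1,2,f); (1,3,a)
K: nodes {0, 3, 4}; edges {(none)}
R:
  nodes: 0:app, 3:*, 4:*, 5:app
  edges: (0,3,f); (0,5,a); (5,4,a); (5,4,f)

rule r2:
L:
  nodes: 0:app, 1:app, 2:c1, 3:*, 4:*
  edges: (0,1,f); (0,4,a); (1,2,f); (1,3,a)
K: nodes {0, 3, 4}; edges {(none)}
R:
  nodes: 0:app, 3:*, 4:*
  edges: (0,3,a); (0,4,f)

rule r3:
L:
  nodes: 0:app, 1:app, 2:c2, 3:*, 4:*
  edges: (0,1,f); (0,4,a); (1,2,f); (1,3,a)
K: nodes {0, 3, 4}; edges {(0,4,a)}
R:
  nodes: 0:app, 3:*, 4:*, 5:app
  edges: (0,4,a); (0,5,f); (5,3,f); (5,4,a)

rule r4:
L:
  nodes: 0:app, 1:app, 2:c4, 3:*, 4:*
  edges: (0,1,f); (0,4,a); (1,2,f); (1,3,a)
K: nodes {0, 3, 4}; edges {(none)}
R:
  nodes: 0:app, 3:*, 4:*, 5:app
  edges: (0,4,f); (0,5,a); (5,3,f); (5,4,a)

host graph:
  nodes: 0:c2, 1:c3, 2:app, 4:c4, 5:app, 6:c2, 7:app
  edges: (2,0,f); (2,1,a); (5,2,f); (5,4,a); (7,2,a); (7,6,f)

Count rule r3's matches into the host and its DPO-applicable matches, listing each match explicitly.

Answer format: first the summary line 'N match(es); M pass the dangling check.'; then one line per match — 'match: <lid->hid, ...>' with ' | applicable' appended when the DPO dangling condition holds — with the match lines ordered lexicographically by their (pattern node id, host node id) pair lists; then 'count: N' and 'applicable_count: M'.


1 match(es); 0 pass the dangling check.
match: 0->5, 1->2, 2->0, 3->1, 4->4
count: 1
applicable_count: 0


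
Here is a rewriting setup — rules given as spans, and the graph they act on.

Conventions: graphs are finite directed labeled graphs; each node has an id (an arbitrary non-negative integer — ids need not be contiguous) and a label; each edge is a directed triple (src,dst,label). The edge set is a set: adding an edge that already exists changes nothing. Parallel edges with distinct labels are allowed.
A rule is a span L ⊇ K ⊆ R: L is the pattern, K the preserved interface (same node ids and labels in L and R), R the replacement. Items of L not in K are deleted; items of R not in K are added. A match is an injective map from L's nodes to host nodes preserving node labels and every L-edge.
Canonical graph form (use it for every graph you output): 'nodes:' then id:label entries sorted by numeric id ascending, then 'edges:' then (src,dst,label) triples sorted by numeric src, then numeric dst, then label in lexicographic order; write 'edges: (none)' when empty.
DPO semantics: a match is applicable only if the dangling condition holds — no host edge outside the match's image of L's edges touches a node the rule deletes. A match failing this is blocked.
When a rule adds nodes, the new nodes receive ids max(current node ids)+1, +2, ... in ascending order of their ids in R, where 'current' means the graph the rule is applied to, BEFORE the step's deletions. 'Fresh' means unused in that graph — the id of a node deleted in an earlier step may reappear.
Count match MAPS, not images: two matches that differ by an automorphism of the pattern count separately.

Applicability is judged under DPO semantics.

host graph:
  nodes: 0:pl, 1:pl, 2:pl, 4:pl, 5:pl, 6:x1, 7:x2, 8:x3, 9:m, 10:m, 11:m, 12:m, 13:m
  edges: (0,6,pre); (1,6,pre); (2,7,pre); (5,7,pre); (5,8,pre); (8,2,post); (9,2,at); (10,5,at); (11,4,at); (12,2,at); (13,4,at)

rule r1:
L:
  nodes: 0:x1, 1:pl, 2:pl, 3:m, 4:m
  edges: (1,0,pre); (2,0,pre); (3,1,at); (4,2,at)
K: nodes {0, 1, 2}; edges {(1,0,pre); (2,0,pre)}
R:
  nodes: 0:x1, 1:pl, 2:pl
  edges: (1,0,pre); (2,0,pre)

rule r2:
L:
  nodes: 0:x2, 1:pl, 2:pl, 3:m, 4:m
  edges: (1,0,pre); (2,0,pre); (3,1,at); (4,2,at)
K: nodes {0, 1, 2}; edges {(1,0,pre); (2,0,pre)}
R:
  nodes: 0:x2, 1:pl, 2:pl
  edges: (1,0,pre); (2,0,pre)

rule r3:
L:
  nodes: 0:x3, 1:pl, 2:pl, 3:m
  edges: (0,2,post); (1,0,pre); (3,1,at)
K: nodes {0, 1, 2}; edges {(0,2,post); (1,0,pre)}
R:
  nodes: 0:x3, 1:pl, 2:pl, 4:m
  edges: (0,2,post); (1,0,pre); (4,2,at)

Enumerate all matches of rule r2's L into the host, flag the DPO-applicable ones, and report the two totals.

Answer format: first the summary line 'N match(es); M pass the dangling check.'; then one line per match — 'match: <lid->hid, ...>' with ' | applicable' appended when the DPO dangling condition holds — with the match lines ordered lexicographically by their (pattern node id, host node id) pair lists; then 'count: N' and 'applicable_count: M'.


4 match(es); 4 pass the dangling check.
match: 0->7, 1->2, 2->5, 3->9, 4->10 | applicable
match: 0->7, 1->2, 2->5, 3->12, 4->10 | applicable
match: 0->7, 1->5, 2->2, 3->10, 4->9 | applicable
match: 0->7, 1->5, 2->2, 3->10, 4->12 | applicable
count: 4
applicable_count: 4


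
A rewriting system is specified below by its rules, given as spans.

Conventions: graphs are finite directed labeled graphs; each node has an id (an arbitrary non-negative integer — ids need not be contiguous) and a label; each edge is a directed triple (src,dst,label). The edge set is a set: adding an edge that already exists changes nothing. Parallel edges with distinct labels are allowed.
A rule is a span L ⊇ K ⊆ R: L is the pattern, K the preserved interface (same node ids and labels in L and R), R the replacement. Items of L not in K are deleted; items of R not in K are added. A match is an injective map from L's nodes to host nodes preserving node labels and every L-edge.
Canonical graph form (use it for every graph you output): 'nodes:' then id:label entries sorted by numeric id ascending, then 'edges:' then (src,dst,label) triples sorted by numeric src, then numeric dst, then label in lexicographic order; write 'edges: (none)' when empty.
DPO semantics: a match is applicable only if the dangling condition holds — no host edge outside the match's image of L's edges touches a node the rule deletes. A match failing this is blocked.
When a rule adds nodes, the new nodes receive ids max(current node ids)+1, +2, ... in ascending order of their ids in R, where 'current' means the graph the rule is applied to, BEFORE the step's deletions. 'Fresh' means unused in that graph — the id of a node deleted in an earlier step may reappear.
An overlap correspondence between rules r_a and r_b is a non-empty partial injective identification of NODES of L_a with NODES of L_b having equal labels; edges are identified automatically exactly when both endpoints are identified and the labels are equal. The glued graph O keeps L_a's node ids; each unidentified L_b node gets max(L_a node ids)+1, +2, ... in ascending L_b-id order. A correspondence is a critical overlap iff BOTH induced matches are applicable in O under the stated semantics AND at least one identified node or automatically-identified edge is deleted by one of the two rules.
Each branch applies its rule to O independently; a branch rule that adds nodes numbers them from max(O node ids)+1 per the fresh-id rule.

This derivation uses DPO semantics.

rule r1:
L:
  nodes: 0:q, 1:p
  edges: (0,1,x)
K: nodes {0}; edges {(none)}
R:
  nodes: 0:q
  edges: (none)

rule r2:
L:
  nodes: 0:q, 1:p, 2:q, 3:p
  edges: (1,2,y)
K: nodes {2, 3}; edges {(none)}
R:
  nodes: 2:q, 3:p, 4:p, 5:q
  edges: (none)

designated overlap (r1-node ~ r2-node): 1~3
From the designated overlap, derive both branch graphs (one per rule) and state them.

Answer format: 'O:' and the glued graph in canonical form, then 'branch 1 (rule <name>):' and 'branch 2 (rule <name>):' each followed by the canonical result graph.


O:
nodes: 0:q, 1:p, 2:q, 3:p, 4:q
edges: (0,1,x); (3,4,y)
branch 1 (rule r1):
nodes: 0:q, 2:q, 3:p, 4:q
edges: (3,4,y)
branch 2 (rule r2):
nodes: 0:q, 1:p, 4:q, 5:p, 6:q
edges: (0,1,x)


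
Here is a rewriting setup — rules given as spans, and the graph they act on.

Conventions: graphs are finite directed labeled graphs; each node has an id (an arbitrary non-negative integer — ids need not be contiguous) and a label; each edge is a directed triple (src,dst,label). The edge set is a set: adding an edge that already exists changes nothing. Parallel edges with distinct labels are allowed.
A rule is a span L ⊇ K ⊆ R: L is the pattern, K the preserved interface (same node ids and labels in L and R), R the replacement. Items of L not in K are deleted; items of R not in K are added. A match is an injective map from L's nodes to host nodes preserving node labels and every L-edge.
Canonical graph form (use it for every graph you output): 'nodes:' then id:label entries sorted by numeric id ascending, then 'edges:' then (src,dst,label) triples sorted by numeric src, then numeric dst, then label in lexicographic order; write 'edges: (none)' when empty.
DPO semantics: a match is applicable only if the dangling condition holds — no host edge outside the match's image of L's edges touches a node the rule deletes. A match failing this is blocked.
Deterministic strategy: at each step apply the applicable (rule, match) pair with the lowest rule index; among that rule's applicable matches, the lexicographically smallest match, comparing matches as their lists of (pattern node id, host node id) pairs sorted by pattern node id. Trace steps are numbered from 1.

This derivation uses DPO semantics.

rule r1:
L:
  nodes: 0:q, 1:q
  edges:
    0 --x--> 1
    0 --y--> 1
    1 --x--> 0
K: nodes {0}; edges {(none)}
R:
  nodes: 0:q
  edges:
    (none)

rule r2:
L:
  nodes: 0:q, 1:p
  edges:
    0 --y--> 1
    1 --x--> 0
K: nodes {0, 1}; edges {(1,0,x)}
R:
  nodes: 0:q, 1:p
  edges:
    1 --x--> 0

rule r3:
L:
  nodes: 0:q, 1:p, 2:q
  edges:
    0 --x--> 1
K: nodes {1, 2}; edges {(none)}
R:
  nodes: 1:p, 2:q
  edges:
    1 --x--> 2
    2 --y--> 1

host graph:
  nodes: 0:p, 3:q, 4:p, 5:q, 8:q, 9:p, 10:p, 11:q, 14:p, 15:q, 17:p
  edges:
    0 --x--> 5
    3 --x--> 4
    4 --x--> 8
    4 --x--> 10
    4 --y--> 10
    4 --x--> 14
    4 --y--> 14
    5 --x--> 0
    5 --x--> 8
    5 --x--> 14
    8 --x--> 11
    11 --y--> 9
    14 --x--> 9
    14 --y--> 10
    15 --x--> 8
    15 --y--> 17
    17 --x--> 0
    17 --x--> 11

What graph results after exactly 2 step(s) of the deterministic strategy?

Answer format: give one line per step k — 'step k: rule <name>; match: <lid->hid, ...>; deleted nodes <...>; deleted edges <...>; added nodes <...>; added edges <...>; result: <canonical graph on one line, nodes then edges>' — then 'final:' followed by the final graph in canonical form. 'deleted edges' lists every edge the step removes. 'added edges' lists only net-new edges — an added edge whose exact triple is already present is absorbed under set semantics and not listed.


step 1: rule r3; match: 0->3, 1->4, 2->5; deleted nodes 3; deleted edges (3,4,x); added nodes (none); added edges (4,5,x); (5,4,y); result: nodes: 0:p, 4:p, 5:q, 8:q, 9:p, 10:p, 11:q, 14:p, 15:q, 17:p edges: (0,5,x); (4,5,x); (4,8,x); (4,10,x); (4,10,y); (4,14,x); (4,14,y); (5,0,x); (5,4,y); (5,8,x); (5,14,x); (8,11,x); (11,9,y); (14,9,x); (14,10,y); (15,8,x); (15,17,y); (17,0,x); (17,11,x)
step 2: rule r2; match: 0->5, 1->4; deleted nodes (none); deleted edges (5,4,y); added nodes (none); added edges (none); result: nodes: 0:p, 4:p, 5:q, 8:q, 9:p, 10:p, 11:q, 14:p, 15:q, 17:p edges: (0,5,x); (4,5,x); (4,8,x); (4,10,x); (4,10,y); (4,14,x); (4,14,y); (5,0,x); (5,8,x); (5,14,x); (8,11,x); (11,9,y); (14,9,x); (14,10,y); (15,8,x); (15,17,y); (17,0,x); (17,11,x)
final:
nodes: 0:p, 4:p, 5:q, 8:q, 9:p, 10:p, 11:q, 14:p, 15:q, 17:p
edges: (0,5,x); (4,5,x); (4,8,x); (4,10,x); (4,10,y); (4,14,x); (4,14,y); (5,0,x); (5,8,x); (5,14,x); (8,11,x); (11,9,y); (14,9,x); (14,10,y); (15,8,x); (15,17,y); (17,0,x); (17,11,x)


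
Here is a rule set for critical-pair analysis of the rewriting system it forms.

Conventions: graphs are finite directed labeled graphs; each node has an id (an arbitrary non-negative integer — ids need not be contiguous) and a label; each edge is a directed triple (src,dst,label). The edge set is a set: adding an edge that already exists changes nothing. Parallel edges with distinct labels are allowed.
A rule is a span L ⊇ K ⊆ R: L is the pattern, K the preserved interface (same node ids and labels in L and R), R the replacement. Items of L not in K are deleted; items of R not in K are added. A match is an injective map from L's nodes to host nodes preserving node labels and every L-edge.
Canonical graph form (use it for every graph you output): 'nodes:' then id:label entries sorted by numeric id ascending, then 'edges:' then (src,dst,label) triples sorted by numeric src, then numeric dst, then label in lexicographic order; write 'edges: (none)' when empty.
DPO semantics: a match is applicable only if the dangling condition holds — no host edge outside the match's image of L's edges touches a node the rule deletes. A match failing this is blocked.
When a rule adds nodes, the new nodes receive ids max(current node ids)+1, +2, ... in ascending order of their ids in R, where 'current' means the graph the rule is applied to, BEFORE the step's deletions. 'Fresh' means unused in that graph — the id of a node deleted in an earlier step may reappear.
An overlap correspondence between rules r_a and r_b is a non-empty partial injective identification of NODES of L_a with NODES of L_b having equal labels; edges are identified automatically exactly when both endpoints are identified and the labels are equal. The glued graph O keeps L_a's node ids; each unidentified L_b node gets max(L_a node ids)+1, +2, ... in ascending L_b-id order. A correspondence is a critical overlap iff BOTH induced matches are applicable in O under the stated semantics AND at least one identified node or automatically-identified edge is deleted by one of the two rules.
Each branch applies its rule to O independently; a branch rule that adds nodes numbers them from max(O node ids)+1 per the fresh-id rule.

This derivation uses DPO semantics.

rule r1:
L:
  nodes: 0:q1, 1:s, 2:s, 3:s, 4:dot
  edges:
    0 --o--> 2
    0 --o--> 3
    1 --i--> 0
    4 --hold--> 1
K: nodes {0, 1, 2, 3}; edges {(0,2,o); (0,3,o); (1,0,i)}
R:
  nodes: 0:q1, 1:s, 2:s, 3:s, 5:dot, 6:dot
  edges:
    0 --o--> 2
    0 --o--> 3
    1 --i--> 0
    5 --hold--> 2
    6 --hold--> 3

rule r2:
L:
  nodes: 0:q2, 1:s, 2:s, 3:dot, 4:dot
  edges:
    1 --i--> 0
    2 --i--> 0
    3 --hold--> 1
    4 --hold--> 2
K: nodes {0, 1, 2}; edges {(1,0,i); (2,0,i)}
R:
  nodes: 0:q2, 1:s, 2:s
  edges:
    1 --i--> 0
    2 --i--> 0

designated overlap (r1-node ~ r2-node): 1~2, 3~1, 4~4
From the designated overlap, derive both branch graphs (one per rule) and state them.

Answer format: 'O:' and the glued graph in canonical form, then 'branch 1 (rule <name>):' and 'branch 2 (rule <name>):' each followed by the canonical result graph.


O:
nodes: 0:q1, 1:s, 2:s, 3:s, 4:dot, 5:q2, 6:dot
edges: (0,2,o); (0,3,o); (1,0,i); (1,5,i); (3,5,i); (4,1,hold); (6,3,hold)
branch 1 (rule r1):
nodes: 0:q1, 1:s, 2:s, 3:s, 5:q2, 6:dot, 7:dot, 8:dot
edges: (0,2,o); (0,3,o); (1,0,i); (1,5,i); (3,5,i); (6,3,hold); (7,2,hold); (8,3,hold)
branch 2 (rule r2):
nodes: 0:q1, 1:s, 2:s, 3:s, 5:q2
edges: (0,2,o); (0,3,o); (1,0,i); (1,5,i); (3,5,i)


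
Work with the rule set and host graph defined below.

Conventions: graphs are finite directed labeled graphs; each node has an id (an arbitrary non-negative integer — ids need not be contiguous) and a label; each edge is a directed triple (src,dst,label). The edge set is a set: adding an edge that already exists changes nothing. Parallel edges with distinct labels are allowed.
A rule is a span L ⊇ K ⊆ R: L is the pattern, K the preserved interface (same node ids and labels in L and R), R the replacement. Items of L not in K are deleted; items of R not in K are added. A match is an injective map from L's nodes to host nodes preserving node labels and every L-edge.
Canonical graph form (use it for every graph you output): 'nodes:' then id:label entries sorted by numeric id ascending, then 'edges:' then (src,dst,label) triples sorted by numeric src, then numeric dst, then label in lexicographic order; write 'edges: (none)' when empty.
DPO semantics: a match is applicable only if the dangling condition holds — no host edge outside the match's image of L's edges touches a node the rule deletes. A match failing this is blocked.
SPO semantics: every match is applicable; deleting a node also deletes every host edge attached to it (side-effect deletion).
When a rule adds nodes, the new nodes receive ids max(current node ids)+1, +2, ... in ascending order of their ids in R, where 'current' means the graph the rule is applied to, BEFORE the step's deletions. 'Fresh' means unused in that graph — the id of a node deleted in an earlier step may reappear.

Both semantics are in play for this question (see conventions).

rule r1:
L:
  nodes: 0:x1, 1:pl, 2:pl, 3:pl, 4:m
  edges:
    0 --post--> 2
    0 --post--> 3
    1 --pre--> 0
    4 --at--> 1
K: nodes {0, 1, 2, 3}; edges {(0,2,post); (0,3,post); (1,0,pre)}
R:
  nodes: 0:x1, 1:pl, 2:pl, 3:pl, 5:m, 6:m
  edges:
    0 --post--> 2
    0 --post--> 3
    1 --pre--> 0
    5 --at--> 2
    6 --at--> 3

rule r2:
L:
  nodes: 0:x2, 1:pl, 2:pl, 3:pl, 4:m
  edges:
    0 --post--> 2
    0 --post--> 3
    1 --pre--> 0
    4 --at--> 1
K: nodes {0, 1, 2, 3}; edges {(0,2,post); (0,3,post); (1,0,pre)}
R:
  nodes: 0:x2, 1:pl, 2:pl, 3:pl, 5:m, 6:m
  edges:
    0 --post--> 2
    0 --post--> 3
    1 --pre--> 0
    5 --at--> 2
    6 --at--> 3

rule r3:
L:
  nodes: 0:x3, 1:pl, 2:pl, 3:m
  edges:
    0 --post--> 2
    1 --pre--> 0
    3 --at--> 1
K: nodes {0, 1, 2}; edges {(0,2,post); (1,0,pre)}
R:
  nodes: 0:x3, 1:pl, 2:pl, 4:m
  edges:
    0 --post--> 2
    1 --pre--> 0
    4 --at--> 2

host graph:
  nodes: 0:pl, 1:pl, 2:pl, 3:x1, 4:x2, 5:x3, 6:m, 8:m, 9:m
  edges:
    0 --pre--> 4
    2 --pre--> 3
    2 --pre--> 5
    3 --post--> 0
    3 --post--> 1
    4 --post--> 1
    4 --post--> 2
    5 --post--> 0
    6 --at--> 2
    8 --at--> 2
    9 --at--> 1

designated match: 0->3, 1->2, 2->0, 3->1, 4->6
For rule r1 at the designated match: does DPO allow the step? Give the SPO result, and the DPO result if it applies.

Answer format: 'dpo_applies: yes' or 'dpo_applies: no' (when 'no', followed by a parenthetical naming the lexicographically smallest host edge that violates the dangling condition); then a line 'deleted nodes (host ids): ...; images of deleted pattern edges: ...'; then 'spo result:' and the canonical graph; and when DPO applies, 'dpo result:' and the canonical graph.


dpo_applies: yes
deleted nodes (host ids): 6; images of deleted pattern edges: (6,2,at)
spo result:
nodes: 0:pl, 1:pl, 2:pl, 3:x1, 4:x2, 5:x3, 8:m, 9:m, 10:m, 11:m
edges: (0,4,pre); (2,3,pre); (2,5,pre); (3,0,post); (3,1,post); (4,1,post); (4,2,post); (5,0,post); (8,2,at); (9,1,at); (10,0,at); (11,1,at)
dpo result:
nodes: 0:pl, 1:pl, 2:pl, 3:x1, 4:x2, 5:x3, 8:m, 9:m, 10:m, 11:m
edges: (0,4,pre); (2,3,pre); (2,5,pre); (3,0,post); (3,1,post); (4,1,post); (4,2,post); (5,0,post); (8,2,at); (9,1,at); (10,0,at); (11,1,at)


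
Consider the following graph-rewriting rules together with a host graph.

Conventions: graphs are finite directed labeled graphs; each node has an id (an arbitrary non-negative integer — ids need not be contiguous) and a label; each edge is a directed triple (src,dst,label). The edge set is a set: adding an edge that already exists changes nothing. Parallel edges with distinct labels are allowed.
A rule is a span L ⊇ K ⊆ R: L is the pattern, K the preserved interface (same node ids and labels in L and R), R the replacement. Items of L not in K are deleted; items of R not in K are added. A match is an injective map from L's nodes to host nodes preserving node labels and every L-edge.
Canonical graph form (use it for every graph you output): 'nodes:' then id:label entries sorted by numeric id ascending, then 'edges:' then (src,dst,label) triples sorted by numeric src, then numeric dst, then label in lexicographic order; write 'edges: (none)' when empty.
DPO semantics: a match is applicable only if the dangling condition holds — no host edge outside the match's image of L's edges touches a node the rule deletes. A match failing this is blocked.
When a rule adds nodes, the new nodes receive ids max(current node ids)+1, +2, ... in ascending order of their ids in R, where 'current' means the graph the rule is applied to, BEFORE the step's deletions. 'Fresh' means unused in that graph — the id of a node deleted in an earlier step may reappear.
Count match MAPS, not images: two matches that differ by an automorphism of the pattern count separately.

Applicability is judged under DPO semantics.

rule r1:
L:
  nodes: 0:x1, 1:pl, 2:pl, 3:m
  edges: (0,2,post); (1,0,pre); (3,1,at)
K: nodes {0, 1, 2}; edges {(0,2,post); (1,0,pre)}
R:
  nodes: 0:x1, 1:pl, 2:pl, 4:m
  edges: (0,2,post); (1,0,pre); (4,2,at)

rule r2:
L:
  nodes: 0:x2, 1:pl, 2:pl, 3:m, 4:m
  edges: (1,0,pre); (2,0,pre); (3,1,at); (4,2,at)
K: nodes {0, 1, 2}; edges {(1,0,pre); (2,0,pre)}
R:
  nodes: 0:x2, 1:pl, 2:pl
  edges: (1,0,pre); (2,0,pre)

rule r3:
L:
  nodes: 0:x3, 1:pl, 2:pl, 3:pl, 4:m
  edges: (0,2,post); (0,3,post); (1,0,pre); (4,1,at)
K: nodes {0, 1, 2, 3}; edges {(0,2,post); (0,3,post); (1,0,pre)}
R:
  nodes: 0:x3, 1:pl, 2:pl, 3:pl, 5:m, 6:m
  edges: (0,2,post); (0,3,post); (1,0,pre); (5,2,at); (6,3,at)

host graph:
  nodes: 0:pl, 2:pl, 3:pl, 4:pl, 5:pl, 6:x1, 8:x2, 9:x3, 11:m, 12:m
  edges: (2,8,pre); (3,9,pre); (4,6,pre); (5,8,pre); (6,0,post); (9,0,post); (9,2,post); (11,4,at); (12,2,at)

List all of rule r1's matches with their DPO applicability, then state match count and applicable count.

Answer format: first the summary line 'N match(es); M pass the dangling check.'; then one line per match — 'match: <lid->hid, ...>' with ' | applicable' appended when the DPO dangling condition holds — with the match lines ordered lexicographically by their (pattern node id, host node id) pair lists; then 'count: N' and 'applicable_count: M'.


1 match(es); 1 pass the dangling check.
match: 0->6, 1->4, 2->0, 3->11 | applicable
count: 1
applicable_count: 1


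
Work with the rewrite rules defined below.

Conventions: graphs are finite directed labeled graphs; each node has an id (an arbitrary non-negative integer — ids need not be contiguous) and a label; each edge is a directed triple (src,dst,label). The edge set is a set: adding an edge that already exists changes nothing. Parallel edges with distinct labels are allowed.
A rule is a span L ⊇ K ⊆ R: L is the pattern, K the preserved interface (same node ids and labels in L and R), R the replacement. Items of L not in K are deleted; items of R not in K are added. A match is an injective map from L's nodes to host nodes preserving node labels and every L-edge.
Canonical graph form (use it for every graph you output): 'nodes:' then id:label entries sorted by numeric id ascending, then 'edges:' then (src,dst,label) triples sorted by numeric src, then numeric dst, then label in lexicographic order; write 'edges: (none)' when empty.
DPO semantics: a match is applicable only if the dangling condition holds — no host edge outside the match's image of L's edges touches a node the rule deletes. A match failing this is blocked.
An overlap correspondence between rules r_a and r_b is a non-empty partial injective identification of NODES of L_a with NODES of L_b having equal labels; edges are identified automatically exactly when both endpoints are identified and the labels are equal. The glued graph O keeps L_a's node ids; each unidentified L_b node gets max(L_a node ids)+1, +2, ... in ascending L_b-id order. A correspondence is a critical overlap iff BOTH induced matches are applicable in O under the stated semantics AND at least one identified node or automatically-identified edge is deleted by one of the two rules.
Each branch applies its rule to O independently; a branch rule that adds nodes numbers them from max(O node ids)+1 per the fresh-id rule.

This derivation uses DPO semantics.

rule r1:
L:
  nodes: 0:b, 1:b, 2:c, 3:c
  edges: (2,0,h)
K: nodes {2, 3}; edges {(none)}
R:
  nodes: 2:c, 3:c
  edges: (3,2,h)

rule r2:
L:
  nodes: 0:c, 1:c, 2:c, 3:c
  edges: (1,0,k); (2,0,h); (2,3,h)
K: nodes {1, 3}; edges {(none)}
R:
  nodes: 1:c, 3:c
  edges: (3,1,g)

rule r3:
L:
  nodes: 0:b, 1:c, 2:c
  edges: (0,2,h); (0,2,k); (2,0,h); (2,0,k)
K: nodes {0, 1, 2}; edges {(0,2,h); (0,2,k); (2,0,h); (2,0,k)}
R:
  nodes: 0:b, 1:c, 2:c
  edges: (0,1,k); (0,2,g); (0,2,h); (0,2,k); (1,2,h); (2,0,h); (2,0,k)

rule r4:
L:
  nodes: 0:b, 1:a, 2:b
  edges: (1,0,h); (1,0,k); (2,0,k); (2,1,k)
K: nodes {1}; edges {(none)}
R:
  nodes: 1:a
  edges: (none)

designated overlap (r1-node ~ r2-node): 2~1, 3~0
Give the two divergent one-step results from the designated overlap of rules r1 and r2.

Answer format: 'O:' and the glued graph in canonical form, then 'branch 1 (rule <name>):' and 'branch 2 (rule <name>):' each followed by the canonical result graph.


O:
nodes: 0:b, 1:b, 2:c, 3:c, 4:c, 5:c
edges: (2,0,h); (2,3,k); (4,3,h); (4,5,h)
branch 1 (rule r1):
nodes: 2:c, 3:c, 4:c, 5:c
edges: (2,3,k); (3,2,h); (4,3,h); (4,5,h)
branch 2 (rule r2):
nodes: 0:b, 1:b, 2:c, 5:c
edges: (2,0,h); (5,2,g)


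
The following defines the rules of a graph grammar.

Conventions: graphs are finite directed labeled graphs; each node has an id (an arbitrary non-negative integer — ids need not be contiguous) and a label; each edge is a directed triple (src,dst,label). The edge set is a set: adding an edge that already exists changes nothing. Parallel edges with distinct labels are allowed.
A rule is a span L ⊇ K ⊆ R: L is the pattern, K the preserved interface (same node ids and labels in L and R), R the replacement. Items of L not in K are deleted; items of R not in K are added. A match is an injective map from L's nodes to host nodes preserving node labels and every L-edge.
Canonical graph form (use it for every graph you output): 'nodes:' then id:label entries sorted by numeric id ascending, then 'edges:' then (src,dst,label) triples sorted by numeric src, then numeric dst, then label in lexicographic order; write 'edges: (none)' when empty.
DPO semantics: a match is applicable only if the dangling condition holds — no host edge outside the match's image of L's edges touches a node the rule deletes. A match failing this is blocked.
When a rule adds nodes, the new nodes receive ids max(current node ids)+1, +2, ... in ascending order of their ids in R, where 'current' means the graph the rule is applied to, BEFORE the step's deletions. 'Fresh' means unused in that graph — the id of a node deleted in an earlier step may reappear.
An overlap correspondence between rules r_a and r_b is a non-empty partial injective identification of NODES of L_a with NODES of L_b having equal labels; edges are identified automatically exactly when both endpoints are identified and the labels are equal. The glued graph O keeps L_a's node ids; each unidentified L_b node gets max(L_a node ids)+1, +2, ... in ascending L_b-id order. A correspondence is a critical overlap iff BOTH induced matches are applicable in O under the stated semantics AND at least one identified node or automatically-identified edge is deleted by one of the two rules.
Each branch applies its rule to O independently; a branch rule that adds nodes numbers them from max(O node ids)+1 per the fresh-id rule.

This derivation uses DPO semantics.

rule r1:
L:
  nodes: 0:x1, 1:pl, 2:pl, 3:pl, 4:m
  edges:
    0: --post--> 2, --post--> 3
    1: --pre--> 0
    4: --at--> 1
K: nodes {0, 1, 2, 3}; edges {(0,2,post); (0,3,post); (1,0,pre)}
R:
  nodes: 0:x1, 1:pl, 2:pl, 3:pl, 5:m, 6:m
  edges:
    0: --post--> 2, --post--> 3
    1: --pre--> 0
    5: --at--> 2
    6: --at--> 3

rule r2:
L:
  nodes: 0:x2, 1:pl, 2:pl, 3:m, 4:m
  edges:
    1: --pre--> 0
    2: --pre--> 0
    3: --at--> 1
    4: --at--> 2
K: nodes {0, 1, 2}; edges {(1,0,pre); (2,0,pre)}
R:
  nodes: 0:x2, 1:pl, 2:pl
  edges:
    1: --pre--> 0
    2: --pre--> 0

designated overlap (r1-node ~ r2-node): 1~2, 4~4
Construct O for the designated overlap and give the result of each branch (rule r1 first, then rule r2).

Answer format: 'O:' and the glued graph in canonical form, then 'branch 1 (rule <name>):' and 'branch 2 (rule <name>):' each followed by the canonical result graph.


O:
nodes: 0:x1, 1:pl, 2:pl, 3:pl, 4:m, 5:x2, 6:pl, 7:m
edges: (0,2,post); (0,3,post); (1,0,pre); (1,5,pre); (4,1,at); (6,5,pre); (7,6,at)
branch 1 (rule r1):
nodes: 0:x1, 1:pl, 2:pl, 3:pl, 5:x2, 6:pl, 7:m, 8:m, 9:m
edges: (0,2,post); (0,3,post); (1,0,pre); (1,5,pre); (6,5,pre); (7,6,at); (8,2,at); (9,3,at)
branch 2 (rule r2):
nodes: 0:x1, 1:pl, 2:pl, 3:pl, 5:x2, 6:pl
edges: (0,2,post); (0,3,post); (1,0,pre); (1,5,pre); (6,5,pre)


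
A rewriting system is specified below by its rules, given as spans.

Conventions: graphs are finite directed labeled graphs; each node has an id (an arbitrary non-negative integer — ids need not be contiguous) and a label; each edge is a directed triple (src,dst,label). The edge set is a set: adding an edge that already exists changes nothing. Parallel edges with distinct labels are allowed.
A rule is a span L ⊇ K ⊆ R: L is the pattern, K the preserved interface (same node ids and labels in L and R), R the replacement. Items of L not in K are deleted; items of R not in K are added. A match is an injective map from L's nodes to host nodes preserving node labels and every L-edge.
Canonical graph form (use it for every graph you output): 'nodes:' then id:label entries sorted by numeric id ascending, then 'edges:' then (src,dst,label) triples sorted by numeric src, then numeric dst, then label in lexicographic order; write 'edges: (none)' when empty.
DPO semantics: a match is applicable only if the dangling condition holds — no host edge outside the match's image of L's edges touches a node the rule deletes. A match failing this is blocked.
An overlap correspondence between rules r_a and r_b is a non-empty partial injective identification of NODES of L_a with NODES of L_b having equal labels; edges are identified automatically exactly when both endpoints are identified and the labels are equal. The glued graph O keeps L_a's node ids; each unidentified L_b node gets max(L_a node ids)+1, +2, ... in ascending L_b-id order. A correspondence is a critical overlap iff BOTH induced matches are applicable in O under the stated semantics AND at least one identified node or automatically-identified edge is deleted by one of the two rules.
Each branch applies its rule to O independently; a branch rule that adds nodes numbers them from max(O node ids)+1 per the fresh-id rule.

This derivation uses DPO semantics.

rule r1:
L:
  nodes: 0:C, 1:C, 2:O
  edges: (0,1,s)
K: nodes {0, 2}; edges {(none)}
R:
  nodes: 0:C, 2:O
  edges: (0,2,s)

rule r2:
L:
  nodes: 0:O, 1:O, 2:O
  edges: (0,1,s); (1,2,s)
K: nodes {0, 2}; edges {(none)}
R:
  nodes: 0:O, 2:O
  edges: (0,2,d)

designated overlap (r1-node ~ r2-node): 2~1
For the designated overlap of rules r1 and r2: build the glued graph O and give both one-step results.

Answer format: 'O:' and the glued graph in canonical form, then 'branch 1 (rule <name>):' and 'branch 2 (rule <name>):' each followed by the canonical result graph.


O:
nodes: 0:C, 1:C, 2:O, 3:O, 4:O
edges: (0,1,s); (2,4,s); (3,2,s)
branch 1 (rule r1):
nodes: 0:C, 2:O, 3:O, 4:O
edges: (0,2,s); (2,4,s); (3,2,s)
branch 2 (rule r2):
nodes: 0:C, 1:C, 3:O, 4:O
edges: (0,1,s); (3,4,d)


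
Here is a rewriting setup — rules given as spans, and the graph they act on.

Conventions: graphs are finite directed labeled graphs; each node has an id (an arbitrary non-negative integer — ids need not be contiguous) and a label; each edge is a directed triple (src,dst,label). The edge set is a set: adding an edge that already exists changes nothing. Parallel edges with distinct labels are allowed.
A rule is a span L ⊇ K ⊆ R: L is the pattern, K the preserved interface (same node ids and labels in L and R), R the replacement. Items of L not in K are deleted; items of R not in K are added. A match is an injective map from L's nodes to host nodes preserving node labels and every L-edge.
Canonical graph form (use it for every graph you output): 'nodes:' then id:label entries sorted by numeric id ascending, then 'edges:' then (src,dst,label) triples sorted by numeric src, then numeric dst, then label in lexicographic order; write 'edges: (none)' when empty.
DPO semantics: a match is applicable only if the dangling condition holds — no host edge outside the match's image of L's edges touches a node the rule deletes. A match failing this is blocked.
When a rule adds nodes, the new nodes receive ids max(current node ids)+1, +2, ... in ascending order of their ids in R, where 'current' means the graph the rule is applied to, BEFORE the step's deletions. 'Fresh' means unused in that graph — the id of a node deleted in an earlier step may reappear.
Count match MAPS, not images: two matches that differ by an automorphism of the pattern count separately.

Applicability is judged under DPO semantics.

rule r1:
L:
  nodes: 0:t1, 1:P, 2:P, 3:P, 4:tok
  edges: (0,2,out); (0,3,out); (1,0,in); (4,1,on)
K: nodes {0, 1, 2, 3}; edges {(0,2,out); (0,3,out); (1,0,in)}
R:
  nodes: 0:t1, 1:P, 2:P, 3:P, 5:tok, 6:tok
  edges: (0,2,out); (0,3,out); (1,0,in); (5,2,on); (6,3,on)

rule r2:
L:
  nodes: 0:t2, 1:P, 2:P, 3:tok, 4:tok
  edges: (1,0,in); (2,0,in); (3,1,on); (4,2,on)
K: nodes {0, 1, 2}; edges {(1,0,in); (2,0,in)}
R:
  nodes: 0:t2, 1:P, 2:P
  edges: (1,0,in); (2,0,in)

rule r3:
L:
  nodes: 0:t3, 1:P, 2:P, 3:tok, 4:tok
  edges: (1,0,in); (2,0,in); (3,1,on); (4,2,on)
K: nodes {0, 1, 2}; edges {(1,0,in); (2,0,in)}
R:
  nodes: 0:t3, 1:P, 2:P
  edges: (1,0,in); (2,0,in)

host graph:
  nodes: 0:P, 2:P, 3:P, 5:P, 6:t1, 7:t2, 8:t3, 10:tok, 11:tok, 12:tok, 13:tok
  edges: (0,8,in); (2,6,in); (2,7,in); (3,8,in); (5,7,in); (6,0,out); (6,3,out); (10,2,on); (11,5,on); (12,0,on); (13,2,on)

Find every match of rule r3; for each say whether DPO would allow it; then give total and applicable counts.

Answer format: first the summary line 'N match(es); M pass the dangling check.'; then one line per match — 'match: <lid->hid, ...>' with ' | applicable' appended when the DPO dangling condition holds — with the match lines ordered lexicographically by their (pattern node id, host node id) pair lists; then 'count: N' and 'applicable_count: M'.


0 match(es); 0 pass the dangling check.
count: 0
applicable_count: 0
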